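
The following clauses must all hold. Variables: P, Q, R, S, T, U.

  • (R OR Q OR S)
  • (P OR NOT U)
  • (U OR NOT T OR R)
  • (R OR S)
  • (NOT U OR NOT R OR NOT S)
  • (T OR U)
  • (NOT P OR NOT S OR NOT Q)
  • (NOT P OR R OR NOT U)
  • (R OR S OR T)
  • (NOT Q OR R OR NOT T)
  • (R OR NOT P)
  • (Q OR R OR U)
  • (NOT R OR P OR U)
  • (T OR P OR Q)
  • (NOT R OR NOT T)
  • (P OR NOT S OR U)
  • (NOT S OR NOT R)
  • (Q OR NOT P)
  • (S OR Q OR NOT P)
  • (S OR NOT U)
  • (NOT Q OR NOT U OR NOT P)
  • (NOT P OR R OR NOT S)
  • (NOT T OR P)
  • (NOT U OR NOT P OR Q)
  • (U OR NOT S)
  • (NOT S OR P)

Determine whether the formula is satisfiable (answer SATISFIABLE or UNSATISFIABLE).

UNSATISFIABLE

P = True:
  propagation gives R=True, T=False, U=True, S=False; an empty clause results — contradiction.
P = False:
  propagation gives U=False, T=True; an empty clause results — contradiction.
Every branch closes, so no satisfying assignment exists.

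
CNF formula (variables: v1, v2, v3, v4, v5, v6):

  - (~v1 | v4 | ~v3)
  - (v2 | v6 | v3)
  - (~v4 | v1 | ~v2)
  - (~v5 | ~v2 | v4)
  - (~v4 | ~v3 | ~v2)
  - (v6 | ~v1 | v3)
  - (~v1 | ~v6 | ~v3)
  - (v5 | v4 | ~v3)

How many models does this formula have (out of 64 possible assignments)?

Split on v3, then v4.
  v3=1, v4=1: v5 free; 3 ways for (v1,v2,v6) × 2^1 = 6.
  v3=1, v4=0: remaining (v1,v2,v5,v6) ∈ {(0,0,1,0); (0,0,1,1)} — 2.
  v3=0, v4=1: v5 free; 3 ways for (v1,v2,v6) × 2^1 = 6.
  v3=0, v4=0: 7 of the 16 assignments to (v1,v2,v5,v6) work.
Total: 6 + 2 + 6 + 7 = 21.

21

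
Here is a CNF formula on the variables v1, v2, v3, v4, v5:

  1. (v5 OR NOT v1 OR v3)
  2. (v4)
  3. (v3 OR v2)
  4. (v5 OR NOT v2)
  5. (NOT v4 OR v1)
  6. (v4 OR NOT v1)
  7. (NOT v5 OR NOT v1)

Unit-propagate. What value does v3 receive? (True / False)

True

(v4) stands alone — v4 = True.
(v1 OR NOT v4): since v4 = True, the clause reduces to (v1). v1 = True.
(NOT v5 OR NOT v1) with v1 = True leaves only NOT v5, so v5 = False.
In (NOT v1 OR v3 OR v5), v5, NOT v1 are now false; v3 must hold, so v3 = True.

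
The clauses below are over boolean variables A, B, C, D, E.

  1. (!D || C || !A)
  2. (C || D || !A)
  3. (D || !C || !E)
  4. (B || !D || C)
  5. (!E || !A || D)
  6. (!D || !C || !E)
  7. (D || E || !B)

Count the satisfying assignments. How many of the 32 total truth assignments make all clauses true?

11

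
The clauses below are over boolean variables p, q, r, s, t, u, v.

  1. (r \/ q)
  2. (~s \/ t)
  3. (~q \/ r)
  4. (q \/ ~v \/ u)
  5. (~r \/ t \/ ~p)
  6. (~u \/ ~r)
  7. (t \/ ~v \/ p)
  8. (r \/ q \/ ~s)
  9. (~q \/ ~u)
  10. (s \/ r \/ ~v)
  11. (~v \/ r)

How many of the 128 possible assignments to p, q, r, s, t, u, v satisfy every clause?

14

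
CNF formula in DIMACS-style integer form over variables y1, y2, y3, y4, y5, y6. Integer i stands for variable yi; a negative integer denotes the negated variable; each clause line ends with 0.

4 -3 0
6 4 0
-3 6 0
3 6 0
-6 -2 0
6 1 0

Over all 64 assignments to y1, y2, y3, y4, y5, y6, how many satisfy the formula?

Split on y6, then y3.
  y6=T, y3=T: remaining (y1,y2,y4,y5) ∈ {(F,F,T,F); (F,F,T,T); (T,F,T,F); (T,F,T,T)} — 4.
  y6=T, y3=F: forces y2=F; y1, y4, y5 free → 2^3 = 8.
  y6=F, y3=T: a clause becomes empty — 0.
  y6=F, y3=F: a clause becomes empty — 0.
Total: 4 + 8 + 0 + 0 = 12.

12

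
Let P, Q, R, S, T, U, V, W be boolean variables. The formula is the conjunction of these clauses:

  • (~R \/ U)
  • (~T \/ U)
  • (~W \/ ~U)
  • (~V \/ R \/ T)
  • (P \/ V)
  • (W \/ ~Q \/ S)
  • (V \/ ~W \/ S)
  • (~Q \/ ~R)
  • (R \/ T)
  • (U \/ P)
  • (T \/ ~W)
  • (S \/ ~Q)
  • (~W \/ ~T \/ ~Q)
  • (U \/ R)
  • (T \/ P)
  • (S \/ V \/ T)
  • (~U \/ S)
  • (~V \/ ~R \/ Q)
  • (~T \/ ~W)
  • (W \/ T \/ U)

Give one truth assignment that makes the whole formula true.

Pure literal: P appears only positively; assign P = True.
S occurs only positively in the remaining clauses — set S = True.
Try Q = False.
For the remaining variables, R = False, T = True, U = True, V = True, W = False works.

P=1, Q=0, R=0, S=1, T=1, U=1, V=1, W=0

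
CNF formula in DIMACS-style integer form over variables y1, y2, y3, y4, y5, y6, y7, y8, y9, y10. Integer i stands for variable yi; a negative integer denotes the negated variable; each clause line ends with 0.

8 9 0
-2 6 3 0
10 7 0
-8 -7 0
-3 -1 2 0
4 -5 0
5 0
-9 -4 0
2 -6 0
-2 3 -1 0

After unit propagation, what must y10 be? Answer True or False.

Unit clause (y5) sets y5 = True.
In (¬y5 ∨ y4), ¬y5 is now false; y4 must hold, so y4 = True.
In (¬y4 ∨ ¬y9), ¬y4 is now false; ¬y9 must hold, so y9 = False.
From (y9 ∨ y8) and y9 = False: y8 = True.
From (¬y8 ∨ ¬y7) and y8 = True: y7 = False.
(y10 ∨ y7): since y7 = False, the clause reduces to (y10). y10 = True.

True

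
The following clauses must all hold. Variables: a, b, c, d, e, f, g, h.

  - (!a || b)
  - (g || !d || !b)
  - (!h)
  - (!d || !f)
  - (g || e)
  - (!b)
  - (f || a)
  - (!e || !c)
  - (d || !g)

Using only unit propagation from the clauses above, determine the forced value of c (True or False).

False

Unit clause (!h) sets h = False.
(!b) stands alone — b = False.
(b || !a): since b = False, the clause reduces to (!a). a = False.
From (f || a) and a = False: f = True.
(!d || !f) with f = True leaves only !d, so d = False.
(d || !g): since d = False, the clause reduces to (!g). g = False.
(g || e): since g = False, the clause reduces to (e). e = True.
(!c || !e): since e = True, the clause reduces to (!c). c = False.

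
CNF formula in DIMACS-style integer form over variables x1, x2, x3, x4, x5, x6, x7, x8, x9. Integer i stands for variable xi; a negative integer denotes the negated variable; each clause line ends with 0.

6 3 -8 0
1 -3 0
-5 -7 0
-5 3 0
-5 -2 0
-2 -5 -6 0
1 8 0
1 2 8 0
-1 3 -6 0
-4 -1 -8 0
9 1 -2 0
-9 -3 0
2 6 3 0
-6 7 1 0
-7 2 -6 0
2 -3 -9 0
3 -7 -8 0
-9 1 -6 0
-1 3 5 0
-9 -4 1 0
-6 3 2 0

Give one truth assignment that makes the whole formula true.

x1=T, x2=T, x3=T, x4=F, x5=F, x6=F, x7=F, x8=T, x9=F

x4 occurs only negated in the remaining clauses — set x4 = False.
Branch on x1: take x1 = True.
Try x2 = True.
  then x5 is forced to False.
  then x3 is forced to True.
  then x9 is forced to False.
x6, x7, x8 are now unconstrained; take x6 = False, x7 = False, x8 = True.
Every clause has at least one true literal under this assignment.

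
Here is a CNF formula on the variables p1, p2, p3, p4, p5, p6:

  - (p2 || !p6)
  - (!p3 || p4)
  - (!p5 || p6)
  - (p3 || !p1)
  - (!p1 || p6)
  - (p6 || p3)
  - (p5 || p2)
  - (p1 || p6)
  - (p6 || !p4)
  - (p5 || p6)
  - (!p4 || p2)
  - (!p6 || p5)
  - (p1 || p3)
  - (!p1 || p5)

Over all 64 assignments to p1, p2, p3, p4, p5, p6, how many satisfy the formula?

The models are:
  p1=F p2=T p3=T p4=T p5=T p6=T
  p1=T p2=T p3=T p4=T p5=T p6=T
Count: 2.

2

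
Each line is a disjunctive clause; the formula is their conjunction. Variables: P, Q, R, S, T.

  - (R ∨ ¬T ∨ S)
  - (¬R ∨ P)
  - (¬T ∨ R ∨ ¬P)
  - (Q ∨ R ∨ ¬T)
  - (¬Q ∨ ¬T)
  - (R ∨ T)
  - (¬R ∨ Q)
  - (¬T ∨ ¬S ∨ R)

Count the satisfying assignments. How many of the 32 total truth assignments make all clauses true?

2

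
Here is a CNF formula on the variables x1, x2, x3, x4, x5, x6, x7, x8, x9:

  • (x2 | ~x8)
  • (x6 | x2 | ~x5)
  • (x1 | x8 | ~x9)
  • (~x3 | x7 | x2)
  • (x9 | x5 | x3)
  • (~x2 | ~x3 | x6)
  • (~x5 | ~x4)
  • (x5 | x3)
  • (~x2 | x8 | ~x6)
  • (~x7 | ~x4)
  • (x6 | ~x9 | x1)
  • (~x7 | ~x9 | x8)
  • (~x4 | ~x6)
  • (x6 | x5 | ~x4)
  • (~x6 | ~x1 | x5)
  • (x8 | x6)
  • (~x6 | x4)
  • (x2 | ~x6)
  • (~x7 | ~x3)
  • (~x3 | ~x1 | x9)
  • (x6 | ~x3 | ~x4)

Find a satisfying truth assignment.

x1 = False, x2 = True, x3 = False, x4 = False, x5 = True, x6 = False, x7 = True, x8 = True, x9 = False

Check each clause:
  1. (~x8 | x2) — x2 is true.
  2. (~x5 | x2 | x6) — x2 is true.
  3. (~x9 | x1 | x8) — x8 is true.
  4. (x7 | ~x3 | x2) — x2 is true.
  5. (x3 | x9 | x5) — x5 is true.
  6. (x6 | ~x3 | ~x2) — ~x3 is true.
  7. (~x5 | ~x4) — ~x4 is true.
  8. (x3 | x5) — x5 is true.
  9. (~x6 | x8 | ~x2) — x8 is true.
  10. (~x7 | ~x4) — ~x4 is true.
  11. (x1 | x6 | ~x9) — ~x9 is true.
  12. (~x9 | x8 | ~x7) — x8 is true.
  13. (~x4 | ~x6) — ~x6 is true.
  14. (x5 | x6 | ~x4) — ~x4 is true.
  15. (~x1 | ~x6 | x5) — ~x6 is true.
  16. (x6 | x8) — x8 is true.
  17. (~x6 | x4) — ~x6 is true.
  18. (~x6 | x2) — ~x6 is true.
  19. (~x7 | ~x3) — ~x3 is true.
  20. (~x3 | x9 | ~x1) — ~x3 is true.
  21. (x6 | ~x4 | ~x3) — ~x4 is true.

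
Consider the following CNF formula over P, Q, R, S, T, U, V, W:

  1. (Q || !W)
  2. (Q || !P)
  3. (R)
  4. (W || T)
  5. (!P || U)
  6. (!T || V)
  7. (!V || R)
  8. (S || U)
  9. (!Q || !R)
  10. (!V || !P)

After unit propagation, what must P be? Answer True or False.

Unit clause (R) sets R = True.
(!Q || !R): since R = True, the clause reduces to (!Q). Q = False.
(Q || !W) with Q = False leaves only !W, so W = False.
In (!P || Q), Q is now false; !P must hold, so P = False.

False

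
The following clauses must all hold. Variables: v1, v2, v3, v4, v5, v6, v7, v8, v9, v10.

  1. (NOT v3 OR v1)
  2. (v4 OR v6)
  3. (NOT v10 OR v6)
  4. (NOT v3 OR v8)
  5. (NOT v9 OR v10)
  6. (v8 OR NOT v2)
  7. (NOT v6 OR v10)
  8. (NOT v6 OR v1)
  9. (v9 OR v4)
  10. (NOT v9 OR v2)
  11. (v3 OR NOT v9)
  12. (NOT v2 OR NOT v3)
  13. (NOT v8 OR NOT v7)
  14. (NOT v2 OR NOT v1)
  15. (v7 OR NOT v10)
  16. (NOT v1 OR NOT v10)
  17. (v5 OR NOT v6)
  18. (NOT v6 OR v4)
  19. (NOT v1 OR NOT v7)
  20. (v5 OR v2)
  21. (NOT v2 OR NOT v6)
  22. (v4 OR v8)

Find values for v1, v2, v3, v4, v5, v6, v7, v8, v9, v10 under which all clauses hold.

Pure literal: v4 appears only positively; assign v4 = True.
v5 occurs only positively in the remaining clauses — set v5 = True.
Branch on v1: take v1 = True.
  then v2 is forced to False.
  then v9 is forced to False.
  then v10 is forced to False.
  then v6 is forced to False.
  then v7 is forced to False.
Try v3 = False.
v8 is now unconstrained; take v8 = True.

v1=True, v2=False, v3=False, v4=True, v5=True, v6=False, v7=False, v8=True, v9=False, v10=False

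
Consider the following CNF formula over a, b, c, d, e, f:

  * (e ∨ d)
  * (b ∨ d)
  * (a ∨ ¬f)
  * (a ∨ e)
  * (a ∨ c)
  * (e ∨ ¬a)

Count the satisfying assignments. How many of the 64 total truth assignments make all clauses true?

15

Case analysis on a and e:
  a=1, e=1: c, f free; 3 ways for (b,d) × 2^2 = 12.
  a=1, e=0: a clause becomes empty — 0.
  a=0, e=1: remaining (b,c,d,f) ∈ {(0,1,1,0); (1,1,0,0); (1,1,1,0)} — 3.
  a=0, e=0: a clause becomes empty — 0.
Total: 12 + 0 + 3 + 0 = 15.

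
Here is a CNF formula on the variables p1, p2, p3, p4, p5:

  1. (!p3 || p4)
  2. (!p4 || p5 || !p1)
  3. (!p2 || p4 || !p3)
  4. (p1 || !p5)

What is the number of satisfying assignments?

Case analysis on p4 and p1:
  p4=T, p1=T: remaining (p2,p3,p5) ∈ {(F,F,T); (F,T,T); (T,F,T); (T,T,T)} — 4.
  p4=T, p1=F: remaining (p2,p3,p5) ∈ {(F,F,F); (F,T,F); (T,F,F); (T,T,F)} — 4.
  p4=F, p1=T: remaining (p2,p3,p5) ∈ {(F,F,F); (F,F,T); (T,F,F); (T,F,T)} — 4.
  p4=F, p1=F: remaining (p2,p3,p5) ∈ {(F,F,F); (T,F,F)} — 2.
Total: 4 + 4 + 4 + 2 = 14.

14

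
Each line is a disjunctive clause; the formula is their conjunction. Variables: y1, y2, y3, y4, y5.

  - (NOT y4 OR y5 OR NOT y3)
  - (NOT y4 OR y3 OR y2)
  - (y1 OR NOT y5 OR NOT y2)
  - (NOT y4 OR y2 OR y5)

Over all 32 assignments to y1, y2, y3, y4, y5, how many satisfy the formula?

Split on y2, then y4.
  y2=T, y4=T: remaining (y1,y3,y5) ∈ {(F,F,F); (T,F,F); (T,F,T); (T,T,T)} — 4.
  y2=T, y4=F: y3 free; 3 ways for (y1,y5) × 2^1 = 6.
  y2=F, y4=T: remaining (y1,y3,y5) ∈ {(F,T,T); (T,T,T)} — 2.
  y2=F, y4=F: y1, y3, y5 free → 2^3 = 8.
Total: 4 + 6 + 2 + 8 = 20.

20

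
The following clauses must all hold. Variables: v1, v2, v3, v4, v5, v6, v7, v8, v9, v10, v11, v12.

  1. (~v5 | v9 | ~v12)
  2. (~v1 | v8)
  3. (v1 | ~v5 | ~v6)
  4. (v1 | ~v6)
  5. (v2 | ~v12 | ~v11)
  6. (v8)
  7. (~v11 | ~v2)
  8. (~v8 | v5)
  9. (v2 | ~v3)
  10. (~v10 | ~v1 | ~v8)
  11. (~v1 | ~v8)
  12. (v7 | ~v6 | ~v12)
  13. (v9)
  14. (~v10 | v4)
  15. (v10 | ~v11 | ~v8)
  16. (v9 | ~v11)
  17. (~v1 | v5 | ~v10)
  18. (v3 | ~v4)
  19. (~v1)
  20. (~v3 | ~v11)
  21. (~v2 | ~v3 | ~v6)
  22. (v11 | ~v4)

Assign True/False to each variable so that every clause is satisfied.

The clause (v8) is unit: v8 must be True.
Unit propagation: (v5) forces v5 = True.
(~v1) is a unit clause, so v1 = False.
(~v6) is a unit clause, so v6 = False.
Unit propagation: (v9) forces v9 = True.
Pure literal: v12 appears only negated; assign v12 = False.
Set v2 = False and propagate.
  then v3 is forced to False.
  then v4 is forced to False.
  then v10 is forced to False.
  then v11 is forced to False.
v7 is now unconstrained; take v7 = True.
Every clause has at least one true literal under this assignment.
Check each clause:
  1. (~v12 | ~v5 | v9) — v9 is true.
  2. (~v1 | v8) — v8 is true.
  3. (~v5 | v1 | ~v6) — ~v6 is true.
  4. (v1 | ~v6) — ~v6 is true.
  5. (~v11 | ~v12 | v2) — ~v12 is true.
  6. (v8) — v8 is true.
  7. (~v11 | ~v2) — ~v11 is true.
  8. (~v8 | v5) — v5 is true.
  9. (~v3 | v2) — ~v3 is true.
  10. (~v8 | ~v1 | ~v10) — ~v10 is true.
  11. (~v1 | ~v8) — ~v1 is true.
  12. (~v12 | v7 | ~v6) — ~v6 is true.
  13. (v9) — v9 is true.
  14. (v4 | ~v10) — ~v10 is true.
  15. (~v8 | ~v11 | v10) — ~v11 is true.
  16. (~v11 | v9) — v9 is true.
  17. (~v10 | ~v1 | v5) — v5 is true.
  18. (v3 | ~v4) — ~v4 is true.
  19. (~v1) — ~v1 is true.
  20. (~v3 | ~v11) — ~v11 is true.
  21. (~v3 | ~v2 | ~v6) — ~v6 is true.
  22. (v11 | ~v4) — ~v4 is true.

v1=False  v2=False  v3=False  v4=False  v5=True  v6=False  v7=True  v8=True  v9=True  v10=False  v11=False  v12=False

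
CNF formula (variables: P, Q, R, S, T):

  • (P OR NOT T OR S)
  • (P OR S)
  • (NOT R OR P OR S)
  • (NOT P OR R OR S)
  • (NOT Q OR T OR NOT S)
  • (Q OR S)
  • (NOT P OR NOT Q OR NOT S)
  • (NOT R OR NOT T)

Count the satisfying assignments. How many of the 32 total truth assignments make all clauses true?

Satisfying assignments:
  P=0 Q=0 R=0 S=1 T=0
  P=0 Q=0 R=0 S=1 T=1
  P=0 Q=0 R=1 S=1 T=0
  P=0 Q=1 R=0 S=1 T=1
  P=1 Q=0 R=0 S=1 T=0
  P=1 Q=0 R=0 S=1 T=1
  P=1 Q=0 R=1 S=1 T=0
  P=1 Q=1 R=1 S=0 T=0
Count: 8.

8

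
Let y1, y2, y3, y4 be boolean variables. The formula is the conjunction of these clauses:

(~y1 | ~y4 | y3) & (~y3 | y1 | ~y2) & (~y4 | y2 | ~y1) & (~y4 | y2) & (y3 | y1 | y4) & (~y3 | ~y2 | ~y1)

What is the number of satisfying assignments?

The models are:
  y1=0 y2=0 y3=1 y4=0
  y1=0 y2=1 y3=0 y4=1
  y1=1 y2=0 y3=0 y4=0
  y1=1 y2=0 y3=1 y4=0
  y1=1 y2=1 y3=0 y4=0
Count: 5.

5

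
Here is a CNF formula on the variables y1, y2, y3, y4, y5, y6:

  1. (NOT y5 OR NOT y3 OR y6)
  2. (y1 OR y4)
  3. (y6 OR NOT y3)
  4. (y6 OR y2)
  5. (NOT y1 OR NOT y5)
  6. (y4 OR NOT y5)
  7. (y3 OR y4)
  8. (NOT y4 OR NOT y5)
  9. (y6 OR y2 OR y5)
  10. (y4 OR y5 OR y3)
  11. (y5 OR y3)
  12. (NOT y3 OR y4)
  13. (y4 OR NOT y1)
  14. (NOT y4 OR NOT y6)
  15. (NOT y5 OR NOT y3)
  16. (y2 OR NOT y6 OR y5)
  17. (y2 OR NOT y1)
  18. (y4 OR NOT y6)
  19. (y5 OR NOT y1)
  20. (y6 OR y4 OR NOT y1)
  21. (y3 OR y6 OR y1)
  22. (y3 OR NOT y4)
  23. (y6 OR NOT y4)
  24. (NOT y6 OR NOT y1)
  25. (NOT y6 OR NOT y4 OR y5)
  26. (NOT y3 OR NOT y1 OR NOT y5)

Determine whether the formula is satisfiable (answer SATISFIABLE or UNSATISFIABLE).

y4 = True:
  propagation gives y5=False, y3=True, y6=True; an empty clause results — contradiction.
y4 = False:
  propagation gives y1=True; an empty clause results — contradiction.
Every branch closes, so no satisfying assignment exists.

UNSATISFIABLE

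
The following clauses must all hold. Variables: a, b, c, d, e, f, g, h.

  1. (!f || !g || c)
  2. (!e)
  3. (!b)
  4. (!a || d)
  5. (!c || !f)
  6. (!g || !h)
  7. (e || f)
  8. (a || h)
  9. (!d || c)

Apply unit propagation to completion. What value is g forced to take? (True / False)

False

(!e) stands alone — e = False.
(!b) stands alone — b = False.
From (e || f) and e = False: f = True.
In (!c || !f), !f is now false; !c must hold, so c = False.
In (!g || !f || c), !f, c are now false; !g must hold, so g = False.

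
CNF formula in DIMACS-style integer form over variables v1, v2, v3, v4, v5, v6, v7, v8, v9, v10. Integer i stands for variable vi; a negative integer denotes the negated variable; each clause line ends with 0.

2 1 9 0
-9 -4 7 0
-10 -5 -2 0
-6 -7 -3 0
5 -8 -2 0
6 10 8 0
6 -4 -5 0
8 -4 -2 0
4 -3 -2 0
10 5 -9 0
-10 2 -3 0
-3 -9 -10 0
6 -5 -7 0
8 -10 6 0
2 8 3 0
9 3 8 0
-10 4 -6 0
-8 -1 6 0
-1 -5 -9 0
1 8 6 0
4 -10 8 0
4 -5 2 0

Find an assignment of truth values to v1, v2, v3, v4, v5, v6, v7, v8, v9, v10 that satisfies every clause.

Set v1 = True and propagate.
Set v2 = False and propagate.
Try v3 = True.
  then v10 is forced to False.
The remaining clauses are satisfied by v4 = True, v5 = False, v6 = True, v7 = False, v8 = True, v9 = False.
Every clause has at least one true literal under this assignment.

v1 = T, v2 = F, v3 = T, v4 = T, v5 = F, v6 = T, v7 = F, v8 = T, v9 = F, v10 = F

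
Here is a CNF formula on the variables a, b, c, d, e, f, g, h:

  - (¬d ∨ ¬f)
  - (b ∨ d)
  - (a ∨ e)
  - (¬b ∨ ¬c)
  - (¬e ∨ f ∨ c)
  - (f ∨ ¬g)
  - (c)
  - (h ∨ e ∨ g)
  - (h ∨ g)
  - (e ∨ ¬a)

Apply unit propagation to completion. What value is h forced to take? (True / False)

True

Unit clause (c) sets c = True.
From (¬c ∨ ¬b) and c = True: b = False.
(d ∨ b): since b = False, the clause reduces to (d). d = True.
(¬f ∨ ¬d): since d = True, the clause reduces to (¬f). f = False.
From (¬g ∨ f) and f = False: g = False.
From (g ∨ h) and g = False: h = True.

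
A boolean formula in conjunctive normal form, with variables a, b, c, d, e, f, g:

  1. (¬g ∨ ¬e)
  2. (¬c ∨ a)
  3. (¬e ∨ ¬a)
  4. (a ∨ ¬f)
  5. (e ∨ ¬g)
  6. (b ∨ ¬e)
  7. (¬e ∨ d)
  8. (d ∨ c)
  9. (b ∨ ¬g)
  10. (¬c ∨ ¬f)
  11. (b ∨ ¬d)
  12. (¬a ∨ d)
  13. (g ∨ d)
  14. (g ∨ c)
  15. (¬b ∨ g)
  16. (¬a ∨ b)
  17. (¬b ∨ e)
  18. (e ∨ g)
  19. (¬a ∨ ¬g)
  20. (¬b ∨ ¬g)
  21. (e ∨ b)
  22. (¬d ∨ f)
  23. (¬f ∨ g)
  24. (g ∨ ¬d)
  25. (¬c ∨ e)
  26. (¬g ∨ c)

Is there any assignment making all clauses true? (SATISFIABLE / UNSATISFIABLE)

UNSATISFIABLE

g = True:
  propagation gives e=False; an empty clause results — contradiction.
g = False:
  propagation gives d=True; an empty clause results — contradiction.
Every branch closes, so no satisfying assignment exists.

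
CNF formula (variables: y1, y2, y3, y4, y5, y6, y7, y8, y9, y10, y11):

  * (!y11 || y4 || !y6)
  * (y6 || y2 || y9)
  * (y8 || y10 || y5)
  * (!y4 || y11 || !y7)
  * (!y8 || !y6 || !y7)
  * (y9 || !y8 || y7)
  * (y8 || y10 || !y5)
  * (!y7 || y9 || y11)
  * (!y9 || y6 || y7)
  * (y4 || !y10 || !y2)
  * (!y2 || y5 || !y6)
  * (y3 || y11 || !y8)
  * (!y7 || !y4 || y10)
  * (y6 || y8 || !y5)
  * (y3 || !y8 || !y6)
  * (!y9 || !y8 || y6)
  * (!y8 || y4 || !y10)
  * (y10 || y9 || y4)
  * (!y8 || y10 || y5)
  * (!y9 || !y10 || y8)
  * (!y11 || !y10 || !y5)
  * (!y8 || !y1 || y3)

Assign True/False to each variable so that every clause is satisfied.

y1 = False, y2 = False, y3 = True, y4 = True, y5 = True, y6 = True, y7 = False, y8 = True, y9 = True, y10 = False, y11 = True

Pure literal: y1 appears only negated; assign y1 = False.
Pure literal: y3 appears only positively; assign y3 = True.
Branch on y2: take y2 = False.
Try y4 = True.
For the remaining variables, y5 = True, y6 = True, y7 = False, y8 = True, y9 = True, y10 = False, y11 = True works.
Every clause has at least one true literal under this assignment.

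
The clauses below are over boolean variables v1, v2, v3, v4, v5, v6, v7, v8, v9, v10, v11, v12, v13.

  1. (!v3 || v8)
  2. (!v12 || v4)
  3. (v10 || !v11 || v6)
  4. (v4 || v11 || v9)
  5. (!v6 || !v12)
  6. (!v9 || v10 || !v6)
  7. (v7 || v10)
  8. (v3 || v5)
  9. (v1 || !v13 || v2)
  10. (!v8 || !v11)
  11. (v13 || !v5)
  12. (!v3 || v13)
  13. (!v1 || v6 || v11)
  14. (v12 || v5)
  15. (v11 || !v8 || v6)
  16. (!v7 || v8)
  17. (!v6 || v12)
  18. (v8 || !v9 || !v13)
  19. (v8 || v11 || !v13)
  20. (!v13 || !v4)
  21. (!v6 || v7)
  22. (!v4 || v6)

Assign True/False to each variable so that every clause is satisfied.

Pure literal: v2 appears only positively; assign v2 = True.
v10 occurs only positively in the remaining clauses — set v10 = True.
Branch on v1: take v1 = False.
Branch on v3: take v3 = False.
  then v5 is forced to True.
  then v13 is forced to True.
  then v4 is forced to False.
  then v12 is forced to False.
  then v6 is forced to False.
Set v7 = False and propagate.
The remaining clauses are satisfied by v8 = False, v9 = False, v11 = True.

v1=F  v2=T  v3=F  v4=F  v5=T  v6=F  v7=F  v8=F  v9=F  v10=T  v11=T  v12=F  v13=T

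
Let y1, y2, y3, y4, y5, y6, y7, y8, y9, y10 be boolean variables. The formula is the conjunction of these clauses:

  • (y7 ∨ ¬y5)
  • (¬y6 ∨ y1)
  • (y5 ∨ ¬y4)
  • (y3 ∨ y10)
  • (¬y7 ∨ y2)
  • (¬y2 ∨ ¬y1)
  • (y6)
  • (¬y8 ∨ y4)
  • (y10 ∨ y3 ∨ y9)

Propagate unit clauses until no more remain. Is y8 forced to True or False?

False

Unit clause (y6) sets y6 = True.
In (y1 ∨ ¬y6), ¬y6 is now false; y1 must hold, so y1 = True.
In (¬y2 ∨ ¬y1), ¬y1 is now false; ¬y2 must hold, so y2 = False.
(¬y7 ∨ y2) with y2 = False leaves only ¬y7, so y7 = False.
(y7 ∨ ¬y5): since y7 = False, the clause reduces to (¬y5). y5 = False.
(¬y4 ∨ y5) with y5 = False leaves only ¬y4, so y4 = False.
From (y4 ∨ ¬y8) and y4 = False: y8 = False.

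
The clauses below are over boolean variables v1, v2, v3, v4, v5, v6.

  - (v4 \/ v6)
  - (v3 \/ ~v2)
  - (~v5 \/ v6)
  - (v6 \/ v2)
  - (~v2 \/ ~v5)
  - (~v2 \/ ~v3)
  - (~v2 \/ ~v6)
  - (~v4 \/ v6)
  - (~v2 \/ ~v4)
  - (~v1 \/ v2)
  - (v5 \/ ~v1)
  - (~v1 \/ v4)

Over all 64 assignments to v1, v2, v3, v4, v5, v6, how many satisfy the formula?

8

Split on v2, then v6.
  v2=T, v6=T: a clause becomes empty — 0.
  v2=T, v6=F: a clause becomes empty — 0.
  v2=F, v6=T: forces v1=F; v3, v4, v5 free → 2^3 = 8.
  v2=F, v6=F: a clause becomes empty — 0.
Total: 0 + 0 + 8 + 0 = 8.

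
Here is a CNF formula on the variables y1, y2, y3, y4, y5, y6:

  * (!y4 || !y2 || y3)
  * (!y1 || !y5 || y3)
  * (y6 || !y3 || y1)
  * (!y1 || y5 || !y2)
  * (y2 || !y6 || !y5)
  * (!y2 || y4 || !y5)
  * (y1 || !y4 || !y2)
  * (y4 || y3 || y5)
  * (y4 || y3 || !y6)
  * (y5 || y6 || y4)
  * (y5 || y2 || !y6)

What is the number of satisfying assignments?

Case analysis on y5 and y2:
  y5=1, y2=1: remaining (y1,y3,y4,y6) ∈ {(1,1,1,0); (1,1,1,1)} — 2.
  y5=1, y2=0: remaining (y1,y3,y4,y6) ∈ {(0,0,0,0); (0,0,1,0); (1,1,0,0); (1,1,1,0)} — 4.
  y5=0, y2=1: remaining (y1,y3,y4,y6) ∈ {(0,1,0,1)} — 1.
  y5=0, y2=0: remaining (y1,y3,y4,y6) ∈ {(0,0,1,0); (1,0,1,0); (1,1,1,0)} — 3.
Total: 2 + 4 + 1 + 3 = 10.

10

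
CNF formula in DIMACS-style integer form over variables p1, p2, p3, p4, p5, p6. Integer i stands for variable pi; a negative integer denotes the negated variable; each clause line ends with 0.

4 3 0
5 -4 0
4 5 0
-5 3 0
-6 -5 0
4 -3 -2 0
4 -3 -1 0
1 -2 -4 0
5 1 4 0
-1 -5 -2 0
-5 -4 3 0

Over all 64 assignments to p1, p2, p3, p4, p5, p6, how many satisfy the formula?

3

Satisfying assignments:
  p1=F p2=F p3=T p4=F p5=T p6=F
  p1=F p2=F p3=T p4=T p5=T p6=F
  p1=T p2=F p3=T p4=T p5=T p6=F
That's 3 in total.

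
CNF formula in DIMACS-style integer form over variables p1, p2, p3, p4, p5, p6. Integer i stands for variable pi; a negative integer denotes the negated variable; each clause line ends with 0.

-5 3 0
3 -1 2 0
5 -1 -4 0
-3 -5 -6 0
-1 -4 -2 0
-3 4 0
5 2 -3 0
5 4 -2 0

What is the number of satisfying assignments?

11

Case analysis on p3 and p5:
  p3=1, p5=1: remaining (p1,p2,p4,p6) ∈ {(0,0,1,0); (0,1,1,0); (1,0,1,0)} — 3.
  p3=1, p5=0: remaining (p1,p2,p4,p6) ∈ {(0,1,1,0); (0,1,1,1)} — 2.
  p3=0, p5=1: a clause becomes empty — 0.
  p3=0, p5=0: p6 free; 3 ways for (p1,p2,p4) × 2^1 = 6.
Total: 3 + 2 + 0 + 6 = 11.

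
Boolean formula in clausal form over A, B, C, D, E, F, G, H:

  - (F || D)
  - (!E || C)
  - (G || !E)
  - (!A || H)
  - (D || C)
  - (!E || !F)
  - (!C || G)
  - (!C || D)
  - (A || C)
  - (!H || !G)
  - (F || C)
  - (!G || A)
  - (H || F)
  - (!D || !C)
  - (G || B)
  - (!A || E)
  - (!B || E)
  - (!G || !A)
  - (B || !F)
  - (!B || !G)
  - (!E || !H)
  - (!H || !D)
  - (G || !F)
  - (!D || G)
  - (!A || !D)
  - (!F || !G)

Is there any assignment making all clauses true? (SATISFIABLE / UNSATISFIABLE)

UNSATISFIABLE

G = True:
  propagation gives H=False, A=False; an empty clause results — contradiction.
G = False:
  propagation gives E=False, C=False, D=True; an empty clause results — contradiction.
Every branch closes, so no satisfying assignment exists.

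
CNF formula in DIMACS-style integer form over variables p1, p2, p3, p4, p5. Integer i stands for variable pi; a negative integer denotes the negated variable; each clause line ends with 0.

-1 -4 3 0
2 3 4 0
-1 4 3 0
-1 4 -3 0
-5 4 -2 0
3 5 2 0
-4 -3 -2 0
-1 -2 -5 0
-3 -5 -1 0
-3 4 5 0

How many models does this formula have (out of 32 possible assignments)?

8

Case analysis on p3 and p4:
  p3=T, p4=T: remaining (p1,p2,p5) ∈ {(F,F,F); (F,F,T); (T,F,F)} — 3.
  p3=T, p4=F: remaining (p1,p2,p5) ∈ {(F,F,T)} — 1.
  p3=F, p4=T: remaining (p1,p2,p5) ∈ {(F,F,T); (F,T,F); (F,T,T)} — 3.
  p3=F, p4=F: remaining (p1,p2,p5) ∈ {(F,T,F)} — 1.
Total: 3 + 1 + 3 + 1 = 8.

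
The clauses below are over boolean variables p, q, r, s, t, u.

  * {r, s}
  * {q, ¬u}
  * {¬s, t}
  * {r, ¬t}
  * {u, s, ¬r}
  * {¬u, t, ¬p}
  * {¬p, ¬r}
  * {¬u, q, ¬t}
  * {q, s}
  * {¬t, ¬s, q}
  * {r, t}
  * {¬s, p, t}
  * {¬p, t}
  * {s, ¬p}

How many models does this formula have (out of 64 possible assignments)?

Satisfying assignments:
  p=F q=T r=T s=F t=F u=T
  p=F q=T r=T s=F t=T u=T
  p=F q=T r=T s=T t=T u=F
  p=F q=T r=T s=T t=T u=T
Count: 4.

4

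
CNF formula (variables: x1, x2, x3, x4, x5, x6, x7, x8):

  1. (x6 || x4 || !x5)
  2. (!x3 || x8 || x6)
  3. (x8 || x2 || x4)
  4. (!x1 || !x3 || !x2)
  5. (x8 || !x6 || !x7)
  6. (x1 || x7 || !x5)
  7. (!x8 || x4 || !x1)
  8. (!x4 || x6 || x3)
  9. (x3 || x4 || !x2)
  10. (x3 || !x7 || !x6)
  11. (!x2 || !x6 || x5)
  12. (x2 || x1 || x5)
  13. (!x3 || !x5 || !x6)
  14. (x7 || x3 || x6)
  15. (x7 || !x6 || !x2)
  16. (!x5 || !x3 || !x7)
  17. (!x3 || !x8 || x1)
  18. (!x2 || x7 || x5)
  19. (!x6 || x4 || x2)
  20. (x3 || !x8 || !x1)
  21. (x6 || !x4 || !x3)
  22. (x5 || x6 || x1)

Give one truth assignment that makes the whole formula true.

Set x1 = True and propagate.
Try x2 = False.
Try x3 = True.
For the remaining variables, x4 = True, x5 = False, x6 = True, x7 = False, x8 = False works.

x1 = True, x2 = False, x3 = True, x4 = True, x5 = False, x6 = True, x7 = False, x8 = False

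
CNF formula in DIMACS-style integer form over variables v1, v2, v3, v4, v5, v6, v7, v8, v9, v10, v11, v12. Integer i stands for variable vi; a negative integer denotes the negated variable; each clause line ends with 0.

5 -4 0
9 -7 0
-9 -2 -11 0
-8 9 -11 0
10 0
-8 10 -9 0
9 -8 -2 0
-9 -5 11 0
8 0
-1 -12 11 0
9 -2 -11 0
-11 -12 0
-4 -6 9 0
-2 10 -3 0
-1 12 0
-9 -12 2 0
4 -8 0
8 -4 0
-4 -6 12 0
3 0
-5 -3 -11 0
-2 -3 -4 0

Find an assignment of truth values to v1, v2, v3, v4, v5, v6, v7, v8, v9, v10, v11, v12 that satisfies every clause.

Unit propagation: (v10) forces v10 = True.
(v8) is a unit clause, so v8 = True.
Unit propagation: (v4) forces v4 = True.
(v5) is a unit clause, so v5 = True.
(v3) is a unit clause, so v3 = True.
(¬v11) is a unit clause, so v11 = False.
(¬v9) is a unit clause, so v9 = False.
The clause (¬v7) is unit: v7 must be False.
(¬v2) is a unit clause, so v2 = False.
The clause (¬v6) is unit: v6 must be False.
Pure literal: v1 appears only negated; assign v1 = False.
v12 is now unconstrained; take v12 = False.
Every clause has at least one true literal under this assignment.

v1 = F, v2 = F, v3 = T, v4 = T, v5 = T, v6 = F, v7 = F, v8 = T, v9 = F, v10 = T, v11 = F, v12 = F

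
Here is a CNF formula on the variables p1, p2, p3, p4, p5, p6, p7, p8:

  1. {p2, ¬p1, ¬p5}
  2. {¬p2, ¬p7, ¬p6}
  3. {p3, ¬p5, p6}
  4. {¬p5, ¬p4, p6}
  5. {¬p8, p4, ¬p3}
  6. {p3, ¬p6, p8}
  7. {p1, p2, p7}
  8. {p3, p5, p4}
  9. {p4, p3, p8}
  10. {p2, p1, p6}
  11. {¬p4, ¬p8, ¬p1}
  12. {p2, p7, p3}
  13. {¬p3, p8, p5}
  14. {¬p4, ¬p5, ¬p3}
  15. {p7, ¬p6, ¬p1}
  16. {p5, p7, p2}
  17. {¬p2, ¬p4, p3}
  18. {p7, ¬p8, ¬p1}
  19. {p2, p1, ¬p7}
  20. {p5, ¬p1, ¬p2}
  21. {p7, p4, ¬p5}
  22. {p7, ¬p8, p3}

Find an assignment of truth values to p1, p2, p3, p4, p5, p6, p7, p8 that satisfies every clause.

p1=0, p2=1, p3=1, p4=1, p5=0, p6=0, p7=1, p8=1

Set p1 = False and propagate.
For the remaining variables, p2 = True, p3 = True, p4 = True, p5 = False, p6 = False, p7 = True, p8 = True works.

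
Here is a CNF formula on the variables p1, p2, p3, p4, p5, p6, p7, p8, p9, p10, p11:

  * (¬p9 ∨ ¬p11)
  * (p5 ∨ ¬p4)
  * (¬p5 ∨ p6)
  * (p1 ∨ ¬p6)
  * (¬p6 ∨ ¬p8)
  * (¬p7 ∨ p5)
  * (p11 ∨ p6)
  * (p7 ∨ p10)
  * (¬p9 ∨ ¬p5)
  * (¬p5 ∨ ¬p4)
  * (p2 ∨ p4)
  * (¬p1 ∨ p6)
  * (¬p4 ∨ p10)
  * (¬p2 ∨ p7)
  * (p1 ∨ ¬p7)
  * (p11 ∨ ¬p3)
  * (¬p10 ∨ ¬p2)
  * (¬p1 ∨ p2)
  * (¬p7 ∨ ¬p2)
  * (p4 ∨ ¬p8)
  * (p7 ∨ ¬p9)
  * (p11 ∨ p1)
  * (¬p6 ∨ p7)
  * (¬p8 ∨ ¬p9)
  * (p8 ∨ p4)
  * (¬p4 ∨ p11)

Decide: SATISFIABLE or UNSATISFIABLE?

p4 = True:
  propagation gives p5=True; an empty clause results — contradiction.
p4 = False:
  propagation gives p2=True, p7=True; an empty clause results — contradiction.
Every branch closes, so no satisfying assignment exists.

UNSATISFIABLE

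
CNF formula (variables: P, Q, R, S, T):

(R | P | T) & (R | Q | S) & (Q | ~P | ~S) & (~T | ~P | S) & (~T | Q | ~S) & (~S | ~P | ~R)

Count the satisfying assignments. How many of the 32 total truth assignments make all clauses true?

14

Split on S, then P.
  S=1, P=1: remaining (Q,R,T) ∈ {(1,0,0); (1,0,1)} — 2.
  S=1, P=0: remaining (Q,R,T) ∈ {(0,1,0); (1,0,1); (1,1,0); (1,1,1)} — 4.
  S=0, P=1: remaining (Q,R,T) ∈ {(0,1,0); (1,0,0); (1,1,0)} — 3.
  S=0, P=0: 5 of the 8 assignments to (Q,R,T) work.
Total: 2 + 4 + 3 + 5 = 14.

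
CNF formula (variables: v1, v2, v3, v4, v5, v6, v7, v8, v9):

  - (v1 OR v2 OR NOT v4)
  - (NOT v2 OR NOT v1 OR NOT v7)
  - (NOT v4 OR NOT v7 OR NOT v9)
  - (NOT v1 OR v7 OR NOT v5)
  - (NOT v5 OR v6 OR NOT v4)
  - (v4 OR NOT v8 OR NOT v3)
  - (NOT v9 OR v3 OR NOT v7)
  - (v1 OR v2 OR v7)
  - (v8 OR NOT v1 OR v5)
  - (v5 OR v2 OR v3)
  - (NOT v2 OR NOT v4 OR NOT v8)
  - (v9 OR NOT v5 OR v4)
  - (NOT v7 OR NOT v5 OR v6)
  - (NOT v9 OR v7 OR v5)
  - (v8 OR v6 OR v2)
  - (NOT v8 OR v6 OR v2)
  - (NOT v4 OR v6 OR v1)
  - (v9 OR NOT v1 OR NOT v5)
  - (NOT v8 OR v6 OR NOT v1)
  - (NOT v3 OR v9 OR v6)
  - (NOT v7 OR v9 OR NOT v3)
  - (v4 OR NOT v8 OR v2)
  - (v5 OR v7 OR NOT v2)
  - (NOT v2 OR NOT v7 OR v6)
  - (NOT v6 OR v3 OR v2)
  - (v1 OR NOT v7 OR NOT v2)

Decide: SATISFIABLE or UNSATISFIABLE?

SATISFIABLE

Try v1 = False.
Try v2 = True.
  then v7 is forced to False.
  then v5 is forced to True.
Branch on v3: take v3 = False.
For the remaining variables, v4 = True, v6 = True, v8 = False, v9 = True works.
Every clause has at least one true literal under this assignment.
So v1=F, v2=T, v3=F, v4=T, v5=T, v6=T, v7=F, v8=F, v9=T is a satisfying assignment.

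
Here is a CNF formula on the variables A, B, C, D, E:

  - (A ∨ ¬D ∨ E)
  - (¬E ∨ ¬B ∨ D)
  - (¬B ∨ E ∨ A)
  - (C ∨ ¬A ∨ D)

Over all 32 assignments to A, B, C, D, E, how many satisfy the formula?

Case analysis on A and D:
  A=T, D=T: B, C, E free → 2^3 = 8.
  A=T, D=F: remaining (B,C,E) ∈ {(F,T,F); (F,T,T); (T,T,F)} — 3.
  A=F, D=T: remaining (B,C,E) ∈ {(F,F,T); (F,T,T); (T,F,T); (T,T,T)} — 4.
  A=F, D=F: remaining (B,C,E) ∈ {(F,F,F); (F,F,T); (F,T,F); (F,T,T)} — 4.
Total: 8 + 3 + 4 + 4 = 19.

19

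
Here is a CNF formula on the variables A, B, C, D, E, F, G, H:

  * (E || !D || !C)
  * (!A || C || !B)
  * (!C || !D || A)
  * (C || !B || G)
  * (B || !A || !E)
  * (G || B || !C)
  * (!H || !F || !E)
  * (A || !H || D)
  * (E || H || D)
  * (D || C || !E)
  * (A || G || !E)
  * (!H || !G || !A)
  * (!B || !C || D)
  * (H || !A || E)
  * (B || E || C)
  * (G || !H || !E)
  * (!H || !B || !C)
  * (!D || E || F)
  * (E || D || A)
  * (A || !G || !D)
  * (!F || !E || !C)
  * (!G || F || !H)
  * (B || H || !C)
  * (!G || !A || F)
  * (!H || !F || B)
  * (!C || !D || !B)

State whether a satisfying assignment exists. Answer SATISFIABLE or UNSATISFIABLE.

UNSATISFIABLE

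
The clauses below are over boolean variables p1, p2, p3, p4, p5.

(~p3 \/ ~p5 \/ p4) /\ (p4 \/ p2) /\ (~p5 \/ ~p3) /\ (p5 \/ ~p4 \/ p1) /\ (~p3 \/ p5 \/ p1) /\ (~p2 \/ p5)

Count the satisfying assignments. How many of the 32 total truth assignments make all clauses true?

Satisfying assignments:
  p1=F p2=F p3=F p4=T p5=T
  p1=F p2=T p3=F p4=F p5=T
  p1=F p2=T p3=F p4=T p5=T
  p1=T p2=F p3=F p4=T p5=F
  p1=T p2=F p3=F p4=T p5=T
  p1=T p2=F p3=T p4=T p5=F
  p1=T p2=T p3=F p4=F p5=T
  p1=T p2=T p3=F p4=T p5=T
Count: 8.

8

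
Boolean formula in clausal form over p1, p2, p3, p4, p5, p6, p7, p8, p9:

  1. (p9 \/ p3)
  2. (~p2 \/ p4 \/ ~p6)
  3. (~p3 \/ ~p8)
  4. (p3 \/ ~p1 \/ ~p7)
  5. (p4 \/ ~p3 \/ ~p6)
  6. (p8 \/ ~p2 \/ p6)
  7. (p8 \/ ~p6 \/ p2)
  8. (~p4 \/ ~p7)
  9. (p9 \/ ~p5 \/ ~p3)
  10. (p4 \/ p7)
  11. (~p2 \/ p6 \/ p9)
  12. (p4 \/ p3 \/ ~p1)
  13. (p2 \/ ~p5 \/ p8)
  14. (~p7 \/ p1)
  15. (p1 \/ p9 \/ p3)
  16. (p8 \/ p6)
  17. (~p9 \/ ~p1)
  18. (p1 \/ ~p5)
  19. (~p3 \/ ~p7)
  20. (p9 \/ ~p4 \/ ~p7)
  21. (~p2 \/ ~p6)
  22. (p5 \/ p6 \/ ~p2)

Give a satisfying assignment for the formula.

Try p1 = False.
  then p7 is forced to False.
  then p4 is forced to True.
  then p5 is forced to False.
Branch on p2: take p2 = False.
The remaining clauses are satisfied by p3 = False, p6 = False, p8 = True, p9 = True.

p1=F, p2=F, p3=F, p4=T, p5=F, p6=F, p7=F, p8=T, p9=T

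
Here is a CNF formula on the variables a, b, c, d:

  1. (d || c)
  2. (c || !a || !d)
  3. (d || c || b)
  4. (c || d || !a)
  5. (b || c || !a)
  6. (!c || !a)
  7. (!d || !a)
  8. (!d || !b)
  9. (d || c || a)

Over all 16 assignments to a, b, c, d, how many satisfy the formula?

4

The models are:
  a=0 b=0 c=0 d=1
  a=0 b=0 c=1 d=0
  a=0 b=0 c=1 d=1
  a=0 b=1 c=1 d=0
Count: 4.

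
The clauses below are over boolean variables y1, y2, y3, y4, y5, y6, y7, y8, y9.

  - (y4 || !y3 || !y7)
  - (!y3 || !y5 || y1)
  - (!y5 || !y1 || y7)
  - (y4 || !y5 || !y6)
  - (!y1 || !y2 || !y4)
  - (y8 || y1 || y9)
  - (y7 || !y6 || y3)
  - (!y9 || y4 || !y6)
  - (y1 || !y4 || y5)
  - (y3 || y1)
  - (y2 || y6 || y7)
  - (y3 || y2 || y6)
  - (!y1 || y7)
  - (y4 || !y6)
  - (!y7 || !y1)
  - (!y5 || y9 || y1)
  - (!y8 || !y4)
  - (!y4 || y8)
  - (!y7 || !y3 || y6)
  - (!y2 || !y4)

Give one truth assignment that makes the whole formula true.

y1 = False, y2 = True, y3 = True, y4 = False, y5 = False, y6 = False, y7 = False, y8 = True, y9 = True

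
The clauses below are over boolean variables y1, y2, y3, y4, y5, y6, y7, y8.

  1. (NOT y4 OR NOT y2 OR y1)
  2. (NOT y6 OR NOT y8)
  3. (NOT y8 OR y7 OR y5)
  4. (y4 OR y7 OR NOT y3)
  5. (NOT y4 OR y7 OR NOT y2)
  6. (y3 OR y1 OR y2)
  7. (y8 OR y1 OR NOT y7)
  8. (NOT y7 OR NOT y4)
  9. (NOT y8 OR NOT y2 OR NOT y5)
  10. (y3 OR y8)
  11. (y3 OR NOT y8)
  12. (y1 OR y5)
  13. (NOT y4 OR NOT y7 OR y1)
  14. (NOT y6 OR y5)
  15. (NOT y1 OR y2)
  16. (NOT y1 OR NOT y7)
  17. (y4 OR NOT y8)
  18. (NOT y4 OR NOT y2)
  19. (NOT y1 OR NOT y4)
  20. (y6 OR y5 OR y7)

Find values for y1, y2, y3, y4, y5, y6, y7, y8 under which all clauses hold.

y1=False, y2=False, y3=True, y4=True, y5=True, y6=True, y7=False, y8=False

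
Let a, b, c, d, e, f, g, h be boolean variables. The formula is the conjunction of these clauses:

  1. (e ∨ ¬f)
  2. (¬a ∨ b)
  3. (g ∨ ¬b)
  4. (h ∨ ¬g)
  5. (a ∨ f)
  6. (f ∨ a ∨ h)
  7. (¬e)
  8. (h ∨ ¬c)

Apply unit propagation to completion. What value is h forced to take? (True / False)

True

(¬e) stands alone — e = False.
From (¬f ∨ e) and e = False: f = False.
In (a ∨ f), f is now false; a must hold, so a = True.
(¬a ∨ b) with a = True leaves only b, so b = True.
From (¬b ∨ g) and b = True: g = True.
(h ∨ ¬g) with g = True leaves only h, so h = True.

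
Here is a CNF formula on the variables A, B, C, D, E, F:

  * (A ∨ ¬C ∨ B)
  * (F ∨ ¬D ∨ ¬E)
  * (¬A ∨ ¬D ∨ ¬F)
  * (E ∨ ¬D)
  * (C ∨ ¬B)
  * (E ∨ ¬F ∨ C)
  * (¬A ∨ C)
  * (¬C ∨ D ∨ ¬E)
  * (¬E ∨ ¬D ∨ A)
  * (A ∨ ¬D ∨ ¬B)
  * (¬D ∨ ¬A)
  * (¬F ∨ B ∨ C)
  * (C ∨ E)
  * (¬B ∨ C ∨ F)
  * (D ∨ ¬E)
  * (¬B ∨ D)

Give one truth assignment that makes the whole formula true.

A=True, B=False, C=True, D=False, E=False, F=False

Check each clause:
  1. (B ∨ A ∨ ¬C) — A is true.
  2. (F ∨ ¬D ∨ ¬E) — ¬E is true.
  3. (¬D ∨ ¬F ∨ ¬A) — ¬F is true.
  4. (E ∨ ¬D) — ¬D is true.
  5. (C ∨ ¬B) — C is true.
  6. (¬F ∨ E ∨ C) — ¬F is true.
  7. (¬A ∨ C) — C is true.
  8. (¬C ∨ ¬E ∨ D) — ¬E is true.
  9. (¬D ∨ A ∨ ¬E) — A is true.
  10. (A ∨ ¬B ∨ ¬D) — A is true.
  11. (¬D ∨ ¬A) — ¬D is true.
  12. (C ∨ B ∨ ¬F) — ¬F is true.
  13. (C ∨ E) — C is true.
  14. (F ∨ C ∨ ¬B) — C is true.
  15. (¬E ∨ D) — ¬E is true.
  16. (D ∨ ¬B) — ¬B is true.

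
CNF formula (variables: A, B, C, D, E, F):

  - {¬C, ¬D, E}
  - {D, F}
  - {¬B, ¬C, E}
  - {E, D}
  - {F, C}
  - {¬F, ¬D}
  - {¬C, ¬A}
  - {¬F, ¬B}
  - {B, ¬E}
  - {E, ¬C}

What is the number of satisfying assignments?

1

Satisfying assignments:
  A=0 B=1 C=1 D=1 E=1 F=0
Count: 1.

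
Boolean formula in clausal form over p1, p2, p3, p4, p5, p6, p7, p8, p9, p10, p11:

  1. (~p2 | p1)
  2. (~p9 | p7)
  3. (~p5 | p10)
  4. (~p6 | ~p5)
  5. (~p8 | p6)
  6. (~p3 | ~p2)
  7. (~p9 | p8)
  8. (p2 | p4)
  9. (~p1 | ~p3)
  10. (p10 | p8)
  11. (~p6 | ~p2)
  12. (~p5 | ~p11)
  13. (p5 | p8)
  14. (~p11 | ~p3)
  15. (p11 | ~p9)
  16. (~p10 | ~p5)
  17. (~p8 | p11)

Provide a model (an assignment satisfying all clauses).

Pure literal: p3 appears only negated; assign p3 = False.
p4 occurs only positively in the remaining clauses — set p4 = True.
Try p1 = True.
Set p2 = False and propagate.
For the remaining variables, p5 = False, p6 = True, p7 = True, p8 = True, p9 = True, p10 = False, p11 = True works.

p1 = T, p2 = F, p3 = F, p4 = T, p5 = F, p6 = T, p7 = T, p8 = T, p9 = T, p10 = F, p11 = T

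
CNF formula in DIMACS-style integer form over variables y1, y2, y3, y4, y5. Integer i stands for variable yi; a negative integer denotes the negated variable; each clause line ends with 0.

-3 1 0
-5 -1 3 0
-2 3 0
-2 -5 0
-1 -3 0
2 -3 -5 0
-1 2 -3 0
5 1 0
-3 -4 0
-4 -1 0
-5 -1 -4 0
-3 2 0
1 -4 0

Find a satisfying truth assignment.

y1 = False, y2 = False, y3 = False, y4 = False, y5 = True

Pure literal: y4 appears only negated; assign y4 = False.
Branch on y1: take y1 = False.
  then y3 is forced to False.
  then y2 is forced to False.
  then y5 is forced to True.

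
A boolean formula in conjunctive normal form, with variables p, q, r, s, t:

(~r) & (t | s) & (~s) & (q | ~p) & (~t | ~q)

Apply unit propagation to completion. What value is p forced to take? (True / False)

False

(~r) stands alone — r = False.
Unit clause (~s) sets s = False.
In (t | s), s is now false; t must hold, so t = True.
From (~t | ~q) and t = True: q = False.
(~p | q) with q = False leaves only ~p, so p = False.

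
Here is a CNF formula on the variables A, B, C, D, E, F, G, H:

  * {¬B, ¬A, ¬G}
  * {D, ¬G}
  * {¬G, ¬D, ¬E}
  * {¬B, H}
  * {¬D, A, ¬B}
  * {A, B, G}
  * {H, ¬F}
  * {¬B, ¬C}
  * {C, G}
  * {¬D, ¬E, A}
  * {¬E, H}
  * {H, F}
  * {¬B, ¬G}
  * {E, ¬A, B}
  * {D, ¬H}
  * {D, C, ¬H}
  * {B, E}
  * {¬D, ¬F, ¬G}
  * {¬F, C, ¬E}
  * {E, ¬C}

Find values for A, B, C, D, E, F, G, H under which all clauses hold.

A=T, B=F, C=T, D=T, E=T, F=T, G=F, H=T

Check each clause:
  1. {¬G, ¬B, ¬A} — ¬G is true.
  2. {¬G, D} — ¬G is true.
  3. {¬E, ¬G, ¬D} — ¬G is true.
  4. {H, ¬B} — H is true.
  5. {A, ¬D, ¬B} — A is true.
  6. {B, A, G} — A is true.
  7. {¬F, H} — H is true.
  8. {¬B, ¬C} — ¬B is true.
  9. {C, G} — C is true.
  10. {A, ¬E, ¬D} — A is true.
  11. {¬E, H} — H is true.
  12. {F, H} — H is true.
  13. {¬B, ¬G} — ¬G is true.
  14. {¬A, B, E} — E is true.
  15. {D, ¬H} — D is true.
  16. {¬H, D, C} — C is true.
  17. {B, E} — E is true.
  18. {¬F, ¬D, ¬G} — ¬G is true.
  19. {¬E, ¬F, C} — C is true.
  20. {¬C, E} — E is true.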